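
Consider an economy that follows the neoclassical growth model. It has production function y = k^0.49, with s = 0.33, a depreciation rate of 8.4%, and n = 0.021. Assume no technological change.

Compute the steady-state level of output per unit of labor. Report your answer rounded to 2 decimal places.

y* ≈ 3.00

Steady state requires s·f(k) = (n + δ)·k, i.e. s·k^α = (n + δ)·k.
Dividing both sides by k: k^(1−α) = s / (n + δ).
k^0.51 = 0.33 / (0.021 + 0.084) = 0.33 / 0.105 = 3.1429
k* = 3.1429^(1/0.51) ≈ 9.4440
y* = (k*)^α = 9.4440^0.49 ≈ 3.0049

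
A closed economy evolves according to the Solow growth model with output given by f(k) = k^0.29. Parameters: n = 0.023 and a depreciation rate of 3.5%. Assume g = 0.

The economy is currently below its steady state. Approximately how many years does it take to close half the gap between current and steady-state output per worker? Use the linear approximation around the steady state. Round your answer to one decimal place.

Near the steady state the convergence rate is λ = (1 − α)(n + δ).
λ = (1 − 0.29) × 0.058 = 0.71 × 0.058 = 0.04118
Half-life = ln 2 / λ = 0.6931 / 0.04118 ≈ 16.83 years

half-life ≈ 16.8 years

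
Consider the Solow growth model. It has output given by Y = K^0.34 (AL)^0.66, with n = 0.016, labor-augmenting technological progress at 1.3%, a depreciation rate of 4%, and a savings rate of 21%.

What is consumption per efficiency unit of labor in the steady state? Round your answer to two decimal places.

At the steady state, Δk = 0, so s·k^α = (n + g + δ)·k.
Dividing both sides by k: k^(1−α) = s / (n + g + δ).
k^0.66 = 0.21 / (0.016 + 0.013 + 0.040) = 0.21 / 0.069 = 3.0435
k* = 3.0435^(1/0.66) ≈ 5.3999
y* = (k*)^α = 5.3999^0.34 ≈ 1.7742
c* = (1 − s)·y* = (1 − 0.21) × 1.7742 ≈ 1.4016

c* = 1.40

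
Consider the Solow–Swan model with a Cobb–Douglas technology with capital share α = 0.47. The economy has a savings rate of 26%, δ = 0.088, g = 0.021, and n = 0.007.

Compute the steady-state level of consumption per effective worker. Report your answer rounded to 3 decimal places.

Steady state requires s·f(k) = (n + g + δ)·k, i.e. s·k^α = (n + g + δ)·k.
Dividing both sides by k: k^(1−α) = s / (n + g + δ).
k^0.53 = 0.26 / (0.007 + 0.021 + 0.088) = 0.26 / 0.116 = 2.2414
k* = 2.2414^(1/0.53) ≈ 4.5852
y* = (k*)^α = 4.5852^0.47 ≈ 2.0457
c* = (1 − s)·y* = (1 − 0.26) × 2.0457 ≈ 1.5138

c* = 1.514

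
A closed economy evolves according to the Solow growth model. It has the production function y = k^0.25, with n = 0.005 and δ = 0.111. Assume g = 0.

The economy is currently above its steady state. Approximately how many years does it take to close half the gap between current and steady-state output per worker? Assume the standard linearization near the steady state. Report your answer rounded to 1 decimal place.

Near the steady state the convergence rate is λ = (1 − α)(n + δ).
λ = (1 − 0.25) × 0.116 = 0.75 × 0.116 = 0.0870
Half-life = ln 2 / λ = 0.6931 / 0.0870 ≈ 7.97 years

half-life ≈ 8.0 years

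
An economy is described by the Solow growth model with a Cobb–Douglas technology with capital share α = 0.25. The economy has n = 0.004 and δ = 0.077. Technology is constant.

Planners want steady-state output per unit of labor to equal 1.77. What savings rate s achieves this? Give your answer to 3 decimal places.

s ≈ 0.449

Steady state requires s·f(k) = (n + δ)·k, i.e. s·k^α = (n + δ)·k.
Since y* = [s/(n + δ)]^(α/(1−α)), we have s/(n + δ) = (y*)^((1−α)/α) = 1.77^3 = 5.5452.
Therefore s = 5.5452 × (n + δ) = 5.5452 × 0.081 = 0.4492.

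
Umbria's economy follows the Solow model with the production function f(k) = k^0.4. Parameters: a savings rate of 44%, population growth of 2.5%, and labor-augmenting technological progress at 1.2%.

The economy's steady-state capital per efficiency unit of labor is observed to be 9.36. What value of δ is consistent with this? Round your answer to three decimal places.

δ ≈ 0.078

In steady state, investment equals break-even investment: s·k^α = (n + g + δ)·k.
So s / (n + g + δ) = (k*)^(1−α) = 9.36^0.6 = 3.8262.
Therefore n + g + δ = s / 3.8262 = 0.44 / 3.8262 = 0.1150, so δ = 0.1150 − 0.037 = 0.0780.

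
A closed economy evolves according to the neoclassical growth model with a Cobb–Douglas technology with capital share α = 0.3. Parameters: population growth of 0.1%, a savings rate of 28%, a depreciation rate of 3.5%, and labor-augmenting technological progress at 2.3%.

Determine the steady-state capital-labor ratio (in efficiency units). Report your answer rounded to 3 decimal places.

k* ≈ 9.250

In steady state, investment equals break-even investment: s·k^α = (n + g + δ)·k.
Dividing both sides by k: k^(1−α) = s / (n + g + δ).
k^0.7 = 0.28 / (0.001 + 0.023 + 0.035) = 0.28 / 0.059 = 4.7458
k* = 4.7458^(1/0.7) ≈ 9.2503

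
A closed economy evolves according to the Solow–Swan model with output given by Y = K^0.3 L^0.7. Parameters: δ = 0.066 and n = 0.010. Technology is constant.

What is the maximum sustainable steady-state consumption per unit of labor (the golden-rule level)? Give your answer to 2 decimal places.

c_gold ≈ 1.26

At the golden rule, f'(k) = n + δ, so α·k^(α−1) = n + δ and k_gold = (α/(n + δ))^(1/(1−α)).
k_gold = (0.3/0.076)^(1/0.7) = 3.9474^1.4286 ≈ 7.1103
c_gold = f(k_gold) − (n + δ)·k_gold = 1.8012 − 0.076×7.1103 ≈ 1.2608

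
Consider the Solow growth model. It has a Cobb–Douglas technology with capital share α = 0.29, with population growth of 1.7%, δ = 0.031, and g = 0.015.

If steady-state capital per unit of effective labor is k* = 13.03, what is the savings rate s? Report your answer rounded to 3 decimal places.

At the steady state, Δk = 0, so s·k^α = (n + g + δ)·k.
So s / (n + g + δ) = (k*)^(1−α) = 13.03^0.71 = 6.1889.
Therefore s = 6.1889 × (n + g + δ) = 6.1889 × 0.063 = 0.3899.

s ≈ 0.390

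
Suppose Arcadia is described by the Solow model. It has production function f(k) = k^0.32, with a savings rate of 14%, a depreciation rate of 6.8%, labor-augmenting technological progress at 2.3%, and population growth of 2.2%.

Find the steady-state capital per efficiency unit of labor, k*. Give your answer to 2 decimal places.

At the steady state, Δk = 0, so s·k^α = (n + g + δ)·k.
Rearranging, k^(1−α) = s / (n + g + δ).
k^0.68 = 0.14 / (0.022 + 0.023 + 0.068) = 0.14 / 0.113 = 1.2389
k* = 1.2389^(1/0.68) ≈ 1.3703

k* ≈ 1.37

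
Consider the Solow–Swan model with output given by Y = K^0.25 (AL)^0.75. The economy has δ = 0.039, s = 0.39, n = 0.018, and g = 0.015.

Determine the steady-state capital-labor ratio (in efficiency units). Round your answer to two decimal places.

k* = 9.51

In steady state, investment equals break-even investment: s·k^α = (n + g + δ)·k.
Dividing both sides by k: k^(1−α) = s / (n + g + δ).
k^0.75 = 0.39 / (0.018 + 0.015 + 0.039) = 0.39 / 0.072 = 5.4167
k* = 5.4167^(1/0.75) ≈ 9.5129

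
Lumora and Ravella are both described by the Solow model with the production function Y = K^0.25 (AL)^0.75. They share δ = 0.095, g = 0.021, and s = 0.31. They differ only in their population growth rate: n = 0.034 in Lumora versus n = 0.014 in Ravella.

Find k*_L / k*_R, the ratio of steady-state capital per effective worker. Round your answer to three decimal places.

ratio ≈ 0.826

Steady-state k* = [s/(n + g + δ)]^(1/(1−α)), so the ratio is [ (s_L/(n + g + δ)_L) / (s_R/(n + g + δ)_R) ]^1.3333.
s_L/(n + g + δ)_L = 0.31/0.150 = 2.0667; s_R/(n + g + δ)_R = 0.31/0.130 = 2.3846.
Ratio = (2.0667/2.3846)^1.3333 = 0.8667^1.3333 ≈ 0.8263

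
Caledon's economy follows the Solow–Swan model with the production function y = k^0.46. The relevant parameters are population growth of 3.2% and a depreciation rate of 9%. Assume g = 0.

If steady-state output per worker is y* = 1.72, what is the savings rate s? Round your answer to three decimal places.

s ≈ 0.231

Steady state requires s·f(k) = (n + δ)·k, i.e. s·k^α = (n + δ)·k.
Since y* = [s/(n + δ)]^(α/(1−α)), we have s/(n + δ) = (y*)^((1−α)/α) = 1.72^1.1739 = 1.8901.
Therefore s = 1.8901 × (n + δ) = 1.8901 × 0.122 = 0.2306.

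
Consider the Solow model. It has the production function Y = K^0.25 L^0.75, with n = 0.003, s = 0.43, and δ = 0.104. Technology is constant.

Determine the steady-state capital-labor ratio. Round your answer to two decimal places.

Steady state requires s·f(k) = (n + δ)·k, i.e. s·k^α = (n + δ)·k.
Dividing both sides by k: k^(1−α) = s / (n + δ).
k^0.75 = 0.43 / (0.003 + 0.104) = 0.43 / 0.107 = 4.0187
k* = 4.0187^(1/0.75) ≈ 6.3892

k* ≈ 6.39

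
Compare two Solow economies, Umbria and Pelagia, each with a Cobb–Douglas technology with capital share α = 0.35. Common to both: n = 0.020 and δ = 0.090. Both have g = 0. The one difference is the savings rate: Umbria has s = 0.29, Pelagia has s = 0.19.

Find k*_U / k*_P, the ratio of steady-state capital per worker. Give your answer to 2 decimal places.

ratio ≈ 1.92

Steady-state k* = [s/(n + δ)]^(1/(1−α)), so the ratio is [ (s_U/(n + δ)_U) / (s_P/(n + δ)_P) ]^1.5385.
s_U/(n + δ)_U = 0.29/0.110 = 2.6364; s_P/(n + δ)_P = 0.19/0.110 = 1.7273.
Ratio = (2.6364/1.7273)^1.5385 = 1.5263^1.5385 ≈ 1.9166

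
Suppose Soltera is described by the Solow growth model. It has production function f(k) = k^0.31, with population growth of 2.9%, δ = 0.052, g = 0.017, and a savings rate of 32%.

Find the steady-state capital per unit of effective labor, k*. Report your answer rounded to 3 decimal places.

k* ≈ 5.557

In steady state, investment equals break-even investment: s·k^α = (n + g + δ)·k.
Rearranging, k^(1−α) = s / (n + g + δ).
k^0.69 = 0.32 / (0.029 + 0.017 + 0.052) = 0.32 / 0.098 = 3.2653
k* = 3.2653^(1/0.69) ≈ 5.5567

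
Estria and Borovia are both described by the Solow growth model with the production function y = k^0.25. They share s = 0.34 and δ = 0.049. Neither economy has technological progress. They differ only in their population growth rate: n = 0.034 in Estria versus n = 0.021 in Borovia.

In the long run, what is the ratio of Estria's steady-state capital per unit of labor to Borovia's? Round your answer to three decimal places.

ratio ≈ 0.797

Steady-state k* = [s/(n + δ)]^(1/(1−α)), so the ratio is [ (s_E/(n + δ)_E) / (s_B/(n + δ)_B) ]^1.3333.
s_E/(n + δ)_E = 0.34/0.083 = 4.0964; s_B/(n + δ)_B = 0.34/0.070 = 4.8571.
Ratio = (4.0964/4.8571)^1.3333 = 0.8434^1.3333 ≈ 0.7969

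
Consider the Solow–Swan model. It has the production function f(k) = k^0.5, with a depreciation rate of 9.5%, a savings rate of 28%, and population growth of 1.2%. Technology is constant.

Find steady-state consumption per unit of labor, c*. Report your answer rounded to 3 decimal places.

At the steady state, Δk = 0, so s·k^α = (n + δ)·k.
Dividing both sides by k: k^(1−α) = s / (n + δ).
k^0.5 = 0.28 / (0.012 + 0.095) = 0.28 / 0.107 = 2.6168
k* = 2.6168^(1/0.5) ≈ 6.8476
y* = (k*)^α = 6.8476^0.5 ≈ 2.6168
c* = (1 − s)·y* = (1 − 0.28) × 2.6168 ≈ 1.8841

c* = 1.884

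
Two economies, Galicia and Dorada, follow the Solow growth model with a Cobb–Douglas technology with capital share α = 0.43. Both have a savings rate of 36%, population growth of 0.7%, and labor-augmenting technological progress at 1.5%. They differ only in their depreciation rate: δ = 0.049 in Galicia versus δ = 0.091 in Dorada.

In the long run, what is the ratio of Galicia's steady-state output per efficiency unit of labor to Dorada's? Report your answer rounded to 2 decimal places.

Steady-state y* = [s/(n + g + δ)]^(α/(1−α)), so the ratio is [ (s_G/(n + g + δ)_G) / (s_D/(n + g + δ)_D) ]^0.7544.
s_G/(n + g + δ)_G = 0.36/0.071 = 5.0704; s_D/(n + g + δ)_D = 0.36/0.113 = 3.1858.
Ratio = (5.0704/3.1858)^0.7544 = 1.5916^0.7544 ≈ 1.4199

y*_G / y*_D ≈ 1.42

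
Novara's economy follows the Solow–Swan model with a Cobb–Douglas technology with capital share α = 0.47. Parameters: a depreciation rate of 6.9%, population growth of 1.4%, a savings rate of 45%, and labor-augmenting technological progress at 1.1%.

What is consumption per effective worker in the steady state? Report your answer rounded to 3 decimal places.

c* = 2.205

Steady state requires s·f(k) = (n + g + δ)·k, i.e. s·k^α = (n + g + δ)·k.
Rearranging, k^(1−α) = s / (n + g + δ).
k^0.53 = 0.45 / (0.014 + 0.011 + 0.069) = 0.45 / 0.094 = 4.7872
k* = 4.7872^(1/0.53) ≈ 19.1943
y* = (k*)^α = 19.1943^0.47 ≈ 4.0095
c* = (1 − s)·y* = (1 − 0.45) × 4.0095 ≈ 2.2052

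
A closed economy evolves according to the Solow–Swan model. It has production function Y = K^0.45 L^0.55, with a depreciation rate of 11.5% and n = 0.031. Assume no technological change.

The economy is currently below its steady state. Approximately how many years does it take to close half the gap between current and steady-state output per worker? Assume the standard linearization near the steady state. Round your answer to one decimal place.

Near the steady state the convergence rate is λ = (1 − α)(n + δ).
λ = (1 − 0.45) × 0.146 = 0.55 × 0.146 = 0.0803
Half-life = ln 2 / λ = 0.6931 / 0.0803 ≈ 8.63 years

half-life ≈ 8.6 years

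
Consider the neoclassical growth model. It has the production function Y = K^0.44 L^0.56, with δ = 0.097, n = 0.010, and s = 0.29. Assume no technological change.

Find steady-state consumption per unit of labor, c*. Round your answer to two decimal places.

In steady state, investment equals break-even investment: s·k^α = (n + δ)·k.
Dividing both sides by k: k^(1−α) = s / (n + δ).
k^0.56 = 0.29 / (0.010 + 0.097) = 0.29 / 0.107 = 2.7103
k* = 2.7103^(1/0.56) ≈ 5.9326
y* = (k*)^α = 5.9326^0.44 ≈ 2.1889
c* = (1 − s)·y* = (1 − 0.29) × 2.1889 ≈ 1.5541

c* = 1.55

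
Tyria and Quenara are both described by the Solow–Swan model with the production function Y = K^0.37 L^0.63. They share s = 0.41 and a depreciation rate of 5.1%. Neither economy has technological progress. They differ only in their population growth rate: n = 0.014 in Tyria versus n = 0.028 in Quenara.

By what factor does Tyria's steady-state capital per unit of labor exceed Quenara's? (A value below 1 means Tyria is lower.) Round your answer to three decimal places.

Steady-state k* = [s/(n + δ)]^(1/(1−α)), so the ratio is [ (s_T/(n + δ)_T) / (s_Q/(n + δ)_Q) ]^1.5873.
s_T/(n + δ)_T = 0.41/0.065 = 6.3077; s_Q/(n + δ)_Q = 0.41/0.079 = 5.1899.
Ratio = (6.3077/5.1899)^1.5873 = 1.2154^1.5873 ≈ 1.3629

ratio ≈ 1.363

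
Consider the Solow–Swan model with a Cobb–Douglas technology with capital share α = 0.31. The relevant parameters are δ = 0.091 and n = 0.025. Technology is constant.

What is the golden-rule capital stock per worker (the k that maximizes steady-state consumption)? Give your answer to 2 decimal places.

The golden rule sets f'(k) = n + δ, i.e. α·k^(α−1) = n + δ.
So k^(1−α) = α / (n + δ) = 0.31 / 0.116 = 2.6724.
k_gold = 2.6724^(1/0.69) ≈ 4.1562

k_gold ≈ 4.16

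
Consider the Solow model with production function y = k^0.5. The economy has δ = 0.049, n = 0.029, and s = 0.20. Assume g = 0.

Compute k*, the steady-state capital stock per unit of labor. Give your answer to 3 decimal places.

k* = 6.575

In steady state, investment equals break-even investment: s·k^α = (n + δ)·k.
Dividing both sides by k: k^(1−α) = s / (n + δ).
k^0.5 = 0.20 / (0.029 + 0.049) = 0.20 / 0.078 = 2.5641
k* = 2.5641^(1/0.5) ≈ 6.5746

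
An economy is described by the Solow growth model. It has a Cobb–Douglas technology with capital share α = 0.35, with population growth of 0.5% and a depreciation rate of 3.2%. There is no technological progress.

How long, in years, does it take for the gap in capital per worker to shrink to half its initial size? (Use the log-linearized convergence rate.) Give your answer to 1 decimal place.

Near the steady state the convergence rate is λ = (1 − α)(n + δ).
λ = (1 − 0.35) × 0.037 = 0.65 × 0.037 = 0.02405
Half-life = ln 2 / λ = 0.6931 / 0.02405 ≈ 28.82 years

about 28.8 years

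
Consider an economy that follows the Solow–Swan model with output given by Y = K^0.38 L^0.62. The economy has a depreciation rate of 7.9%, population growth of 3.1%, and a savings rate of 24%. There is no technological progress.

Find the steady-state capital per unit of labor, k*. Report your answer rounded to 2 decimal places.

k* = 3.52

At the steady state, Δk = 0, so s·k^α = (n + δ)·k.
Dividing both sides by k: k^(1−α) = s / (n + δ).
k^0.62 = 0.24 / (0.031 + 0.079) = 0.24 / 0.110 = 2.1818
k* = 2.1818^(1/0.62) ≈ 3.5195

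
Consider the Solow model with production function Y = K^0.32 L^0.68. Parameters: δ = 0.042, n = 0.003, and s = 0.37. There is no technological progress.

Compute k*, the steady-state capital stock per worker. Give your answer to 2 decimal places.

Steady state requires s·f(k) = (n + δ)·k, i.e. s·k^α = (n + δ)·k.
Rearranging, k^(1−α) = s / (n + δ).
k^0.68 = 0.37 / (0.003 + 0.042) = 0.37 / 0.045 = 8.2222
k* = 8.2222^(1/0.68) ≈ 22.1600

k* ≈ 22.16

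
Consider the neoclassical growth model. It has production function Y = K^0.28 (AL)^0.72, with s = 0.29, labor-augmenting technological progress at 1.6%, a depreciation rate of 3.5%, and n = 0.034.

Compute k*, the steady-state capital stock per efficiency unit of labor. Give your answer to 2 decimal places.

k* ≈ 5.50

Steady state requires s·f(k) = (n + g + δ)·k, i.e. s·k^α = (n + g + δ)·k.
Dividing both sides by k: k^(1−α) = s / (n + g + δ).
k^0.72 = 0.29 / (0.034 + 0.016 + 0.035) = 0.29 / 0.085 = 3.4118
k* = 3.4118^(1/0.72) ≈ 5.4986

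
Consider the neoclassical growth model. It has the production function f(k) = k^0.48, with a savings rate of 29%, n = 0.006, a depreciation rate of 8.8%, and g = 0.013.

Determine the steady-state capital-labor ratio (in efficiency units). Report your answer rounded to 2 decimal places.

k* ≈ 6.80

Steady state requires s·f(k) = (n + g + δ)·k, i.e. s·k^α = (n + g + δ)·k.
Rearranging, k^(1−α) = s / (n + g + δ).
k^0.52 = 0.29 / (0.006 + 0.013 + 0.088) = 0.29 / 0.107 = 2.7103
k* = 2.7103^(1/0.52) ≈ 6.8034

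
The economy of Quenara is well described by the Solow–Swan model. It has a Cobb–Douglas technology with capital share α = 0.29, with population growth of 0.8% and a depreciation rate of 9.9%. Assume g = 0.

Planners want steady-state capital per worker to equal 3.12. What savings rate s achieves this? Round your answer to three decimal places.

At the steady state, Δk = 0, so s·k^α = (n + δ)·k.
So s / (n + δ) = (k*)^(1−α) = 3.12^0.71 = 2.2431.
Therefore s = 2.2431 × (n + δ) = 2.2431 × 0.107 = 0.2400.

s ≈ 0.240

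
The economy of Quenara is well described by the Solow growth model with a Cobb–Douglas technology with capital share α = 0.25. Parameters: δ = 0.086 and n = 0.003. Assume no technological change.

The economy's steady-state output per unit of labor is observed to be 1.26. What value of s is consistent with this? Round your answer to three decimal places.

s ≈ 0.178

At the steady state, Δk = 0, so s·k^α = (n + δ)·k.
Since y* = [s/(n + δ)]^(α/(1−α)), we have s/(n + δ) = (y*)^((1−α)/α) = 1.26^3 = 2.0004.
Therefore s = 2.0004 × (n + δ) = 2.0004 × 0.089 = 0.1780.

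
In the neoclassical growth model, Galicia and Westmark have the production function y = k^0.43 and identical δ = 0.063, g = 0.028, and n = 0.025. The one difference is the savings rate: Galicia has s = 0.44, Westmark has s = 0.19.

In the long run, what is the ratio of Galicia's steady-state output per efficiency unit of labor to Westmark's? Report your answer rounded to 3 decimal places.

Steady-state y* = [s/(n + g + δ)]^(α/(1−α)), so the ratio is [ (s_G/(n + g + δ)_G) / (s_W/(n + g + δ)_W) ]^0.7544.
s_G/(n + g + δ)_G = 0.44/0.116 = 3.7931; s_W/(n + g + δ)_W = 0.19/0.116 = 1.6379.
Ratio = (3.7931/1.6379)^0.7544 = 2.3158^0.7544 ≈ 1.8842

y*_G / y*_W ≈ 1.884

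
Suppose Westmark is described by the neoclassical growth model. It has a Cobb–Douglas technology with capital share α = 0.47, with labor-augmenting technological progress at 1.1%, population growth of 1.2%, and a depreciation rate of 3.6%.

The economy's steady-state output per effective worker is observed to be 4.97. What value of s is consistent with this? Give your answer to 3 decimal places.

Steady state requires s·f(k) = (n + g + δ)·k, i.e. s·k^α = (n + g + δ)·k.
Since y* = [s/(n + g + δ)]^(α/(1−α)), we have s/(n + g + δ) = (y*)^((1−α)/α) = 4.97^1.1277 = 6.0993.
Therefore s = 6.0993 × (n + g + δ) = 6.0993 × 0.059 = 0.3599.

s ≈ 0.360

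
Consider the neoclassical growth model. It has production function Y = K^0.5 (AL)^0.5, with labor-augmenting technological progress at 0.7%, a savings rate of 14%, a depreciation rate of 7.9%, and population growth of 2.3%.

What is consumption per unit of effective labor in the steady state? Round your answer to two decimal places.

Steady state requires s·f(k) = (n + g + δ)·k, i.e. s·k^α = (n + g + δ)·k.
Dividing both sides by k: k^(1−α) = s / (n + g + δ).
k^0.5 = 0.14 / (0.023 + 0.007 + 0.079) = 0.14 / 0.109 = 1.2844
k* = 1.2844^(1/0.5) ≈ 1.6497
y* = (k*)^α = 1.6497^0.5 ≈ 1.2844
c* = (1 − s)·y* = (1 − 0.14) × 1.2844 ≈ 1.1046

c* = 1.10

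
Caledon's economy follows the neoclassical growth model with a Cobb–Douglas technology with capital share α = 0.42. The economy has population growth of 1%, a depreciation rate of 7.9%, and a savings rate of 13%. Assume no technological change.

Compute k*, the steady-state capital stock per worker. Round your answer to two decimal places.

In steady state, investment equals break-even investment: s·k^α = (n + δ)·k.
Rearranging, k^(1−α) = s / (n + δ).
k^0.58 = 0.13 / (0.010 + 0.079) = 0.13 / 0.089 = 1.4607
k* = 1.4607^(1/0.58) ≈ 1.9219

k* ≈ 1.92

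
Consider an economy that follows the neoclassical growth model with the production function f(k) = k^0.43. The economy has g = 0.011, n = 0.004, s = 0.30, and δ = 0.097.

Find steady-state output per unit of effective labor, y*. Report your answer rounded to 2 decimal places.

y* = 2.10

Steady state requires s·f(k) = (n + g + δ)·k, i.e. s·k^α = (n + g + δ)·k.
Dividing both sides by k: k^(1−α) = s / (n + g + δ).
k^0.57 = 0.30 / (0.004 + 0.011 + 0.097) = 0.30 / 0.112 = 2.6786
k* = 2.6786^(1/0.57) ≈ 5.6327
y* = (k*)^α = 5.6327^0.43 ≈ 2.1028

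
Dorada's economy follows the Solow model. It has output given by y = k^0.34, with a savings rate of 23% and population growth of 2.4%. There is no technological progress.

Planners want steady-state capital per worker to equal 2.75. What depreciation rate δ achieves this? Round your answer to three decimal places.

δ ≈ 0.094

At the steady state, Δk = 0, so s·k^α = (n + δ)·k.
So s / (n + δ) = (k*)^(1−α) = 2.75^0.66 = 1.9497.
Therefore n + δ = s / 1.9497 = 0.23 / 1.9497 = 0.1180, so δ = 0.1180 − 0.024 = 0.0940.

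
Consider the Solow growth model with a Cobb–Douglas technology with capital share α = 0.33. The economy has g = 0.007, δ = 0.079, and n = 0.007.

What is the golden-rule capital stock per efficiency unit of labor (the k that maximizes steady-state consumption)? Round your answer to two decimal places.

k_gold ≈ 6.62

The golden rule sets f'(k) = n + g + δ, i.e. α·k^(α−1) = n + g + δ.
So k^(1−α) = α / (n + g + δ) = 0.33 / 0.093 = 3.5484.
k_gold = 3.5484^(1/0.67) ≈ 6.6213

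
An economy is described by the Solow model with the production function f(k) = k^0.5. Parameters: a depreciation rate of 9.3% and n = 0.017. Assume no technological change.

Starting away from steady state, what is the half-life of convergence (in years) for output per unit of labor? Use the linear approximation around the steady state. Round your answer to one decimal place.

about 12.6 years

Near the steady state the convergence rate is λ = (1 − α)(n + δ).
λ = (1 − 0.5) × 0.110 = 0.5 × 0.110 = 0.0550
Half-life = ln 2 / λ = 0.6931 / 0.0550 ≈ 12.60 years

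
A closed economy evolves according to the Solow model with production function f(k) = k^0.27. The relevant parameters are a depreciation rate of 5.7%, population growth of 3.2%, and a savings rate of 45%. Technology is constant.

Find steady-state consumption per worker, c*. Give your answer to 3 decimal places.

Steady state requires s·f(k) = (n + δ)·k, i.e. s·k^α = (n + δ)·k.
Dividing both sides by k: k^(1−α) = s / (n + δ).
k^0.73 = 0.45 / (0.032 + 0.057) = 0.45 / 0.089 = 5.0562
k* = 5.0562^(1/0.73) ≈ 9.2075
y* = (k*)^α = 9.2075^0.27 ≈ 1.8210
c* = (1 − s)·y* = (1 − 0.45) × 1.8210 ≈ 1.0016

c* = 1.002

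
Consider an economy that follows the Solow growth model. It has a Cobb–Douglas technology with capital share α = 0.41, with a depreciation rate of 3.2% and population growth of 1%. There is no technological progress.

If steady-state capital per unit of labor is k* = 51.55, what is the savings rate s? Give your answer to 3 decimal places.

s ≈ 0.430

Steady state requires s·f(k) = (n + δ)·k, i.e. s·k^α = (n + δ)·k.
So s / (n + δ) = (k*)^(1−α) = 51.55^0.59 = 10.2380.
Therefore s = 10.2380 × (n + δ) = 10.2380 × 0.042 = 0.4300.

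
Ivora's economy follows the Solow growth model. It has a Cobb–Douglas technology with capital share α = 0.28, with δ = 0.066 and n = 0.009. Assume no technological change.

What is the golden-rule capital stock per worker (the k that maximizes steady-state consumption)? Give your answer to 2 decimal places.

The golden rule sets f'(k) = n + δ, i.e. α·k^(α−1) = n + δ.
So k^(1−α) = α / (n + δ) = 0.28 / 0.075 = 3.7333.
k_gold = 3.7333^(1/0.72) ≈ 6.2312

k_gold ≈ 6.23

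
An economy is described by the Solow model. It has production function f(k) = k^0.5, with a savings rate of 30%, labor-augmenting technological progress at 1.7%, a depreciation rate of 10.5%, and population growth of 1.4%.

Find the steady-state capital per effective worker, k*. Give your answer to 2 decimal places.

k* = 4.87

In steady state, investment equals break-even investment: s·k^α = (n + g + δ)·k.
Dividing both sides by k: k^(1−α) = s / (n + g + δ).
k^0.5 = 0.30 / (0.014 + 0.017 + 0.105) = 0.30 / 0.136 = 2.2059
k* = 2.2059^(1/0.5) ≈ 4.8660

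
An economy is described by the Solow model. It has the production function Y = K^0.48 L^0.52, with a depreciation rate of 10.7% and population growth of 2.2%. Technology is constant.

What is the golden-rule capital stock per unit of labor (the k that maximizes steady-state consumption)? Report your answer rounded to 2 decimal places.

k_gold ≈ 12.51

The golden rule sets f'(k) = n + δ, i.e. α·k^(α−1) = n + δ.
So k^(1−α) = α / (n + δ) = 0.48 / 0.129 = 3.7209.
k_gold = 3.7209^(1/0.52) ≈ 12.5141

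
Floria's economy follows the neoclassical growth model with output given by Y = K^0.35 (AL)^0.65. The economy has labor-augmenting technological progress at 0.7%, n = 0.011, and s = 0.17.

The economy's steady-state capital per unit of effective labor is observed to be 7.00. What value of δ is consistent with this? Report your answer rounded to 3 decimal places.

In steady state, investment equals break-even investment: s·k^α = (n + g + δ)·k.
So s / (n + g + δ) = (k*)^(1−α) = 7.00^0.65 = 3.5425.
Therefore n + g + δ = s / 3.5425 = 0.17 / 3.5425 = 0.0480, so δ = 0.0480 − 0.018 = 0.0300.

δ ≈ 0.030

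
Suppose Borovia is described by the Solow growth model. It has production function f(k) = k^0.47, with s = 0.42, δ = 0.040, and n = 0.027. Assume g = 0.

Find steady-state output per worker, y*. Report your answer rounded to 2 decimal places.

y* ≈ 5.09

At the steady state, Δk = 0, so s·k^α = (n + δ)·k.
Dividing both sides by k: k^(1−α) = s / (n + δ).
k^0.53 = 0.42 / (0.027 + 0.040) = 0.42 / 0.067 = 6.2687
k* = 6.2687^(1/0.53) ≈ 31.9234
y* = (k*)^α = 31.9234^0.47 ≈ 5.0925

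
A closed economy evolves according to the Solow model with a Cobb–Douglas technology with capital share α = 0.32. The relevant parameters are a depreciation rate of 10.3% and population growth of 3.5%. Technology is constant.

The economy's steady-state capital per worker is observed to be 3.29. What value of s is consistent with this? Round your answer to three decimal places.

Steady state requires s·f(k) = (n + δ)·k, i.e. s·k^α = (n + δ)·k.
So s / (n + δ) = (k*)^(1−α) = 3.29^0.68 = 2.2475.
Therefore s = 2.2475 × (n + δ) = 2.2475 × 0.138 = 0.3102.

s ≈ 0.310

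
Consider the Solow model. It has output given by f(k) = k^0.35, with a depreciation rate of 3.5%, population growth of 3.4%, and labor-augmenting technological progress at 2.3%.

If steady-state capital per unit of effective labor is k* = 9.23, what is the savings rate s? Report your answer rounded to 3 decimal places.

In steady state, investment equals break-even investment: s·k^α = (n + g + δ)·k.
So s / (n + g + δ) = (k*)^(1−α) = 9.23^0.65 = 4.2401.
Therefore s = 4.2401 × (n + g + δ) = 4.2401 × 0.092 = 0.3901.

s ≈ 0.390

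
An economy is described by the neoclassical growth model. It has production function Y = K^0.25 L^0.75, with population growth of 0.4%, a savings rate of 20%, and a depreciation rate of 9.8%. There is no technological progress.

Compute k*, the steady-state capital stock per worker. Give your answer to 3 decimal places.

Steady state requires s·f(k) = (n + δ)·k, i.e. s·k^α = (n + δ)·k.
Rearranging, k^(1−α) = s / (n + δ).
k^0.75 = 0.20 / (0.004 + 0.098) = 0.20 / 0.102 = 1.9608
k* = 1.9608^(1/0.75) ≈ 2.4542

k* ≈ 2.454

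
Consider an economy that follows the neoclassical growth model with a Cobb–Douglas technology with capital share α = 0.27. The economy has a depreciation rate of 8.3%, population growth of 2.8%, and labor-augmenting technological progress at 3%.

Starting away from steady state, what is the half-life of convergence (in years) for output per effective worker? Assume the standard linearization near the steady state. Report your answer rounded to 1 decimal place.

Near the steady state the convergence rate is λ = (1 − α)(n + g + δ).
λ = (1 − 0.27) × 0.141 = 0.73 × 0.141 = 0.10293
Half-life = ln 2 / λ = 0.6931 / 0.10293 ≈ 6.73 years

t_½ ≈ 6.7 years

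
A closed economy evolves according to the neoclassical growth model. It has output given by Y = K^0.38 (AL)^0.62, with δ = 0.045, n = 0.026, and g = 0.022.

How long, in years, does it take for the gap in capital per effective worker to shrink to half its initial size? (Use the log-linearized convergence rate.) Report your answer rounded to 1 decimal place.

about 12.0 years

Near the steady state the convergence rate is λ = (1 − α)(n + g + δ).
λ = (1 − 0.38) × 0.093 = 0.62 × 0.093 = 0.05766
Half-life = ln 2 / λ = 0.6931 / 0.05766 ≈ 12.02 years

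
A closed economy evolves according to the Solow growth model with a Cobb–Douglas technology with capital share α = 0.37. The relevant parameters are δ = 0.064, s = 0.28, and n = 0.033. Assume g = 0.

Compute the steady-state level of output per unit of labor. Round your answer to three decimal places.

At the steady state, Δk = 0, so s·k^α = (n + δ)·k.
Rearranging, k^(1−α) = s / (n + δ).
k^0.63 = 0.28 / (0.033 + 0.064) = 0.28 / 0.097 = 2.8866
k* = 2.8866^(1/0.63) ≈ 5.3799
y* = (k*)^α = 5.3799^0.37 ≈ 1.8637

y* = 1.864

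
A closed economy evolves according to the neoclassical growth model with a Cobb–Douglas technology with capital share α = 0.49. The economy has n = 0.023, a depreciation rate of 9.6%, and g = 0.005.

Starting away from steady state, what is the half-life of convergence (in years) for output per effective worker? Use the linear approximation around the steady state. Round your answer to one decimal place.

Near the steady state the convergence rate is λ = (1 − α)(n + g + δ).
λ = (1 − 0.49) × 0.124 = 0.51 × 0.124 = 0.06324
Half-life = ln 2 / λ = 0.6931 / 0.06324 ≈ 10.96 years

about 11.0 years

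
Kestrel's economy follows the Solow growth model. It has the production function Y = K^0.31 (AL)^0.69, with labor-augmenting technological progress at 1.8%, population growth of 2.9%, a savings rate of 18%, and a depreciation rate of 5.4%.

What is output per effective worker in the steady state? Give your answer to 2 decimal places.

y* ≈ 1.30

In steady state, investment equals break-even investment: s·k^α = (n + g + δ)·k.
Rearranging, k^(1−α) = s / (n + g + δ).
k^0.69 = 0.18 / (0.029 + 0.018 + 0.054) = 0.18 / 0.101 = 1.7822
k* = 1.7822^(1/0.69) ≈ 2.3105
y* = (k*)^α = 2.3105^0.31 ≈ 1.2964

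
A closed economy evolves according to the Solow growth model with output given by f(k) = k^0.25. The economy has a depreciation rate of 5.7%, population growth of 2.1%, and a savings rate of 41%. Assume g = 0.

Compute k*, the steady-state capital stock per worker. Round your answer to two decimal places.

k* ≈ 9.14

At the steady state, Δk = 0, so s·k^α = (n + δ)·k.
Dividing both sides by k: k^(1−α) = s / (n + δ).
k^0.75 = 0.41 / (0.021 + 0.057) = 0.41 / 0.078 = 5.2564
k* = 5.2564^(1/0.75) ≈ 9.1394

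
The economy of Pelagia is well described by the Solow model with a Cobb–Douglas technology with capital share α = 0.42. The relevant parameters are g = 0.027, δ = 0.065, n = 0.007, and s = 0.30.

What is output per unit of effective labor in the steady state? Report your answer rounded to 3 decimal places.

At the steady state, Δk = 0, so s·k^α = (n + g + δ)·k.
Rearranging, k^(1−α) = s / (n + g + δ).
k^0.58 = 0.30 / (0.007 + 0.027 + 0.065) = 0.30 / 0.099 = 3.0303
k* = 3.0303^(1/0.58) ≈ 6.7631
y* = (k*)^α = 6.7631^0.42 ≈ 2.2318

y* = 2.232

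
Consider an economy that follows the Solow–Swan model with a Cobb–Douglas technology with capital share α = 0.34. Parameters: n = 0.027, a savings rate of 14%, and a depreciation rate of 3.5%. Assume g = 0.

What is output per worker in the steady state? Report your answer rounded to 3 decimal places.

In steady state, investment equals break-even investment: s·k^α = (n + δ)·k.
Rearranging, k^(1−α) = s / (n + δ).
k^0.66 = 0.14 / (0.027 + 0.035) = 0.14 / 0.062 = 2.2581
k* = 2.2581^(1/0.66) ≈ 3.4354
y* = (k*)^α = 3.4354^0.34 ≈ 1.5214

y* = 1.521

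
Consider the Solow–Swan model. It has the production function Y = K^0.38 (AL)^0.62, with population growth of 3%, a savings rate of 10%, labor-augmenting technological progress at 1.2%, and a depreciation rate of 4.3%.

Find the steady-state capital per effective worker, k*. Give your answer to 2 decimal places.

k* = 1.30

In steady state, investment equals break-even investment: s·k^α = (n + g + δ)·k.
Rearranging, k^(1−α) = s / (n + g + δ).
k^0.62 = 0.10 / (0.030 + 0.012 + 0.043) = 0.10 / 0.085 = 1.1765
k* = 1.1765^(1/0.62) ≈ 1.2997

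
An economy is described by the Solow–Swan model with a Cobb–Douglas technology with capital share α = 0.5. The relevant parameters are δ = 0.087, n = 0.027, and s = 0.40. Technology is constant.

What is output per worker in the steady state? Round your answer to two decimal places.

Steady state requires s·f(k) = (n + δ)·k, i.e. s·k^α = (n + δ)·k.
Rearranging, k^(1−α) = s / (n + δ).
k^0.5 = 0.40 / (0.027 + 0.087) = 0.40 / 0.114 = 3.5088
k* = 3.5088^(1/0.5) ≈ 12.3117
y* = (k*)^α = 12.3117^0.5 ≈ 3.5088

y* ≈ 3.51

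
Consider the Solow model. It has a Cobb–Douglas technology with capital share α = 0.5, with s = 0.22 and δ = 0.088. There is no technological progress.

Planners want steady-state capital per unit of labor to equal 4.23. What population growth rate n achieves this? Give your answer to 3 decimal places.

In steady state, investment equals break-even investment: s·k^α = (n + δ)·k.
So s / (n + δ) = (k*)^(1−α) = 4.23^0.5 = 2.0567.
Therefore n + δ = s / 2.0567 = 0.22 / 2.0567 = 0.1070, so n = 0.1070 − 0.088 = 0.0190.

n ≈ 0.019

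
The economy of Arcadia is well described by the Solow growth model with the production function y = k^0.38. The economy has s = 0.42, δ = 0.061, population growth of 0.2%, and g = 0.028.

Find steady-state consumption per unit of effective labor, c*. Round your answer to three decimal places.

At the steady state, Δk = 0, so s·k^α = (n + g + δ)·k.
Rearranging, k^(1−α) = s / (n + g + δ).
k^0.62 = 0.42 / (0.002 + 0.028 + 0.061) = 0.42 / 0.091 = 4.6154
k* = 4.6154^(1/0.62) ≈ 11.7843
y* = (k*)^α = 11.7843^0.38 ≈ 2.5533
c* = (1 − s)·y* = (1 − 0.42) × 2.5533 ≈ 1.4809

c* = 1.481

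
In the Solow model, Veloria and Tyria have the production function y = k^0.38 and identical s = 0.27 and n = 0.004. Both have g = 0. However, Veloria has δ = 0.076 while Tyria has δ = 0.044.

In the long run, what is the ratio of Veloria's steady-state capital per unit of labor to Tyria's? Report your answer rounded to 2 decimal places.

Steady-state k* = [s/(n + δ)]^(1/(1−α)), so the ratio is [ (s_V/(n + δ)_V) / (s_T/(n + δ)_T) ]^1.6129.
s_V/(n + δ)_V = 0.27/0.080 = 3.3750; s_T/(n + δ)_T = 0.27/0.048 = 5.6250.
Ratio = (3.3750/5.6250)^1.6129 = 0.6000^1.6129 ≈ 0.4387

k*_V / k*_T ≈ 0.44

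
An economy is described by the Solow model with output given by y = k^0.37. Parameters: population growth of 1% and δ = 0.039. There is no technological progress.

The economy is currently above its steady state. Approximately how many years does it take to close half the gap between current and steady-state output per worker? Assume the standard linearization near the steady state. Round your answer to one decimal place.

Near the steady state the convergence rate is λ = (1 − α)(n + δ).
λ = (1 − 0.37) × 0.049 = 0.63 × 0.049 = 0.03087
Half-life = ln 2 / λ = 0.6931 / 0.03087 ≈ 22.45 years

half-life ≈ 22.5 years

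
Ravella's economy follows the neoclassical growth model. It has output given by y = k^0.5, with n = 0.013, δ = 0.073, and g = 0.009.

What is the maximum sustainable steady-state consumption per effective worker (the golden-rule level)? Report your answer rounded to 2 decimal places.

c_gold ≈ 2.63

At the golden rule, f'(k) = n + g + δ, so α·k^(α−1) = n + g + δ and k_gold = (α/(n + g + δ))^(1/(1−α)).
k_gold = (0.5/0.095)^(1/0.5) = 5.2632^2 ≈ 27.7013
c_gold = f(k_gold) − (n + g + δ)·k_gold = 5.2632 − 0.095×27.7013 ≈ 2.6316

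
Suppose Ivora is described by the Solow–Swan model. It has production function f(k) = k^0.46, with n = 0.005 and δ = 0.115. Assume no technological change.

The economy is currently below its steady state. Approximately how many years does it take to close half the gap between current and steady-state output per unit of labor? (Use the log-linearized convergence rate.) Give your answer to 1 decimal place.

Near the steady state the convergence rate is λ = (1 − α)(n + δ).
λ = (1 − 0.46) × 0.120 = 0.54 × 0.120 = 0.0648
Half-life = ln 2 / λ = 0.6931 / 0.0648 ≈ 10.70 years

t_½ ≈ 10.7 years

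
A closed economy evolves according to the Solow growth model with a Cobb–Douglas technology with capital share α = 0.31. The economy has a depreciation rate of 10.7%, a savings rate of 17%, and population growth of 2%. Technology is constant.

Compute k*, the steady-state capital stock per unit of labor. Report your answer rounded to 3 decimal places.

k* = 1.526

In steady state, investment equals break-even investment: s·k^α = (n + δ)·k.
Dividing both sides by k: k^(1−α) = s / (n + δ).
k^0.69 = 0.17 / (0.020 + 0.107) = 0.17 / 0.127 = 1.3386
k* = 1.3386^(1/0.69) ≈ 1.5260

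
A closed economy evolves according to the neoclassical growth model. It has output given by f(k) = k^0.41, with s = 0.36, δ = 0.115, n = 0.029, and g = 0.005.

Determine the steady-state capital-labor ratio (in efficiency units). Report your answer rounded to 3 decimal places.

k* = 4.460

Steady state requires s·f(k) = (n + g + δ)·k, i.e. s·k^α = (n + g + δ)·k.
Rearranging, k^(1−α) = s / (n + g + δ).
k^0.59 = 0.36 / (0.029 + 0.005 + 0.115) = 0.36 / 0.149 = 2.4161
k* = 2.4161^(1/0.59) ≈ 4.4601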